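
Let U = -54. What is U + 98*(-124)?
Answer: -12206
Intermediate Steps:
U + 98*(-124) = -54 + 98*(-124) = -54 - 12152 = -12206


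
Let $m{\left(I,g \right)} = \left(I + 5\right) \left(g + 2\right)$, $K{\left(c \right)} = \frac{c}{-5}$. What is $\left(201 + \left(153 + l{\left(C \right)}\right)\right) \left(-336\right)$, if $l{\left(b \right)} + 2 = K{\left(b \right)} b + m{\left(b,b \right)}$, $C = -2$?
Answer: $- \frac{590016}{5} \approx -1.18 \cdot 10^{5}$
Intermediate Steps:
$K{\left(c \right)} = - \frac{c}{5}$ ($K{\left(c \right)} = c \left(- \frac{1}{5}\right) = - \frac{c}{5}$)
$m{\left(I,g \right)} = \left(2 + g\right) \left(5 + I\right)$ ($m{\left(I,g \right)} = \left(5 + I\right) \left(2 + g\right) = \left(2 + g\right) \left(5 + I\right)$)
$l{\left(b \right)} = 8 + 7 b + \frac{4 b^{2}}{5}$ ($l{\left(b \right)} = -2 + \left(- \frac{b}{5} b + \left(10 + 2 b + 5 b + b b\right)\right) = -2 - \left(-10 - 7 b - \frac{4 b^{2}}{5}\right) = -2 + \left(10 + 7 b + \frac{4 b^{2}}{5}\right) = 8 + 7 b + \frac{4 b^{2}}{5}$)
$\left(201 + \left(153 + l{\left(C \right)}\right)\right) \left(-336\right) = \left(201 + \left(153 + \left(8 + 7 \left(-2\right) + \frac{4 \left(-2\right)^{2}}{5}\right)\right)\right) \left(-336\right) = \left(201 + \left(153 + \left(8 - 14 + \frac{4}{5} \cdot 4\right)\right)\right) \left(-336\right) = \left(201 + \left(153 + \left(8 - 14 + \frac{16}{5}\right)\right)\right) \left(-336\right) = \left(201 + \left(153 - \frac{14}{5}\right)\right) \left(-336\right) = \left(201 + \frac{751}{5}\right) \left(-336\right) = \frac{1756}{5} \left(-336\right) = - \frac{590016}{5}$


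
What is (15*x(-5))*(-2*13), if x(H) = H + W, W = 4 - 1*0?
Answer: 390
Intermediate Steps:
W = 4 (W = 4 + 0 = 4)
x(H) = 4 + H (x(H) = H + 4 = 4 + H)
(15*x(-5))*(-2*13) = (15*(4 - 5))*(-2*13) = (15*(-1))*(-26) = -15*(-26) = 390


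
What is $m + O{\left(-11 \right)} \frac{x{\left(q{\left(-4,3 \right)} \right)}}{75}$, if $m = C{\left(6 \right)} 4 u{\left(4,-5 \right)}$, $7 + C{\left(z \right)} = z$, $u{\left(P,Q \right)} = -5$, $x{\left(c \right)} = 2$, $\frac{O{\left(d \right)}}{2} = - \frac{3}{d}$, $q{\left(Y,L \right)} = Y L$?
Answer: $\frac{5504}{275} \approx 20.015$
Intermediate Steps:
$q{\left(Y,L \right)} = L Y$
$O{\left(d \right)} = - \frac{6}{d}$ ($O{\left(d \right)} = 2 \left(- \frac{3}{d}\right) = - \frac{6}{d}$)
$C{\left(z \right)} = -7 + z$
$m = 20$ ($m = \left(-7 + 6\right) 4 \left(-5\right) = \left(-1\right) 4 \left(-5\right) = \left(-4\right) \left(-5\right) = 20$)
$m + O{\left(-11 \right)} \frac{x{\left(q{\left(-4,3 \right)} \right)}}{75} = 20 + - \frac{6}{-11} \cdot \frac{2}{75} = 20 + \left(-6\right) \left(- \frac{1}{11}\right) 2 \cdot \frac{1}{75} = 20 + \frac{6}{11} \cdot \frac{2}{75} = 20 + \frac{4}{275} = \frac{5504}{275}$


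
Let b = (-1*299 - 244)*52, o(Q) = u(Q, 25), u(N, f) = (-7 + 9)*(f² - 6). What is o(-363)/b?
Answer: -619/14118 ≈ -0.043845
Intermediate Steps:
u(N, f) = -12 + 2*f² (u(N, f) = 2*(-6 + f²) = -12 + 2*f²)
o(Q) = 1238 (o(Q) = -12 + 2*25² = -12 + 2*625 = -12 + 1250 = 1238)
b = -28236 (b = (-299 - 244)*52 = -543*52 = -28236)
o(-363)/b = 1238/(-28236) = 1238*(-1/28236) = -619/14118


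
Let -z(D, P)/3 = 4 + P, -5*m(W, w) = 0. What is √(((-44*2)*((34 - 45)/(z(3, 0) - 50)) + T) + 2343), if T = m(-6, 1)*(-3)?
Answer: √2236619/31 ≈ 48.243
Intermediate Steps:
m(W, w) = 0 (m(W, w) = -⅕*0 = 0)
z(D, P) = -12 - 3*P (z(D, P) = -3*(4 + P) = -12 - 3*P)
T = 0 (T = 0*(-3) = 0)
√(((-44*2)*((34 - 45)/(z(3, 0) - 50)) + T) + 2343) = √(((-44*2)*((34 - 45)/((-12 - 3*0) - 50)) + 0) + 2343) = √((-(-968)/((-12 + 0) - 50) + 0) + 2343) = √((-(-968)/(-12 - 50) + 0) + 2343) = √((-(-968)/(-62) + 0) + 2343) = √((-(-968)*(-1)/62 + 0) + 2343) = √((-88*11/62 + 0) + 2343) = √((-484/31 + 0) + 2343) = √(-484/31 + 2343) = √(72149/31) = √2236619/31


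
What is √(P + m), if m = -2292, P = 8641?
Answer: √6349 ≈ 79.681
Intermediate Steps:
√(P + m) = √(8641 - 2292) = √6349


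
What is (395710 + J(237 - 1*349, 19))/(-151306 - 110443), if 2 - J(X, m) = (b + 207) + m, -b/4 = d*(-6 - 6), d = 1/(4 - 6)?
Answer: -395510/261749 ≈ -1.5110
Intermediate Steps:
d = -1/2 (d = 1/(-2) = -1/2 ≈ -0.50000)
b = -24 (b = -(-2)*(-6 - 6) = -(-2)*(-12) = -4*6 = -24)
J(X, m) = -181 - m (J(X, m) = 2 - ((-24 + 207) + m) = 2 - (183 + m) = 2 + (-183 - m) = -181 - m)
(395710 + J(237 - 1*349, 19))/(-151306 - 110443) = (395710 + (-181 - 1*19))/(-151306 - 110443) = (395710 + (-181 - 19))/(-261749) = (395710 - 200)*(-1/261749) = 395510*(-1/261749) = -395510/261749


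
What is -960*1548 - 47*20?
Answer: -1487020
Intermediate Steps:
-960*1548 - 47*20 = -1486080 - 940 = -1487020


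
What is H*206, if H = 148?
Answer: 30488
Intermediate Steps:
H*206 = 148*206 = 30488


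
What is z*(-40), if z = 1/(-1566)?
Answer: 20/783 ≈ 0.025543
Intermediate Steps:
z = -1/1566 ≈ -0.00063857
z*(-40) = -1/1566*(-40) = 20/783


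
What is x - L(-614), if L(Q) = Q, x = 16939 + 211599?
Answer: 229152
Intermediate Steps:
x = 228538
x - L(-614) = 228538 - 1*(-614) = 228538 + 614 = 229152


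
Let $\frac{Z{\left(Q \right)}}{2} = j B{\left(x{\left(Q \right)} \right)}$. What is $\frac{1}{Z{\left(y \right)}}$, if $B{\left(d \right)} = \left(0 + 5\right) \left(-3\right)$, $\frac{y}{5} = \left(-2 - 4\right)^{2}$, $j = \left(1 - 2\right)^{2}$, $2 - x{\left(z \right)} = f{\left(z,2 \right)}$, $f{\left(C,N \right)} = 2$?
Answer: $- \frac{1}{30} \approx -0.033333$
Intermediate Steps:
$x{\left(z \right)} = 0$ ($x{\left(z \right)} = 2 - 2 = 0$)
$j = 1$ ($j = \left(-1\right)^{2} = 1$)
$y = 180$ ($y = 5 \left(-2 - 4\right)^{2} = 5 \left(-6\right)^{2} = 5 \cdot 36 = 180$)
$B{\left(d \right)} = -15$ ($B{\left(d \right)} = 5 \left(-3\right) = -15$)
$Z{\left(Q \right)} = -30$ ($Z{\left(Q \right)} = 2 \cdot 1 \left(-15\right) = 2 \left(-15\right) = -30$)
$\frac{1}{Z{\left(y \right)}} = \frac{1}{-30} = - \frac{1}{30}$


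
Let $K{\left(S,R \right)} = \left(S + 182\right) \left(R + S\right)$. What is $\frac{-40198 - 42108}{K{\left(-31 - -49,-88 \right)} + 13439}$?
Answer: $\frac{82306}{561} \approx 146.71$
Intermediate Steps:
$K{\left(S,R \right)} = \left(182 + S\right) \left(R + S\right)$
$\frac{-40198 - 42108}{K{\left(-31 - -49,-88 \right)} + 13439} = \frac{-40198 - 42108}{\left(\left(-31 - -49\right)^{2} + 182 \left(-88\right) + 182 \left(-31 - -49\right) - 88 \left(-31 - -49\right)\right) + 13439} = - \frac{82306}{\left(\left(-31 + 49\right)^{2} - 16016 + 182 \left(-31 + 49\right) - 88 \left(-31 + 49\right)\right) + 13439} = - \frac{82306}{\left(18^{2} - 16016 + 182 \cdot 18 - 1584\right) + 13439} = - \frac{82306}{\left(324 - 16016 + 3276 - 1584\right) + 13439} = - \frac{82306}{-14000 + 13439} = - \frac{82306}{-561} = \left(-82306\right) \left(- \frac{1}{561}\right) = \frac{82306}{561}$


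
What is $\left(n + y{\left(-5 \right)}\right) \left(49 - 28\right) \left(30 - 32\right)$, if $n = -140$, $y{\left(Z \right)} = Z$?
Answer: $6090$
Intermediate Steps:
$\left(n + y{\left(-5 \right)}\right) \left(49 - 28\right) \left(30 - 32\right) = \left(-140 - 5\right) \left(49 - 28\right) \left(30 - 32\right) = - 145 \cdot 21 \left(-2\right) = \left(-145\right) \left(-42\right) = 6090$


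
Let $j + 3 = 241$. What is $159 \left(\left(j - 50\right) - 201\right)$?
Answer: $-2067$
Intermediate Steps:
$j = 238$ ($j = -3 + 241 = 238$)
$159 \left(\left(j - 50\right) - 201\right) = 159 \left(\left(238 - 50\right) - 201\right) = 159 \left(188 - 201\right) = 159 \left(-13\right) = -2067$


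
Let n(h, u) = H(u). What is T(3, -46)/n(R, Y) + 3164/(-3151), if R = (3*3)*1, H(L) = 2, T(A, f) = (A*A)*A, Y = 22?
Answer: 78749/6302 ≈ 12.496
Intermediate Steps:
T(A, f) = A**3 (T(A, f) = A**2*A = A**3)
R = 9 (R = 9*1 = 9)
n(h, u) = 2
T(3, -46)/n(R, Y) + 3164/(-3151) = 3**3/2 + 3164/(-3151) = 27*(1/2) + 3164*(-1/3151) = 27/2 - 3164/3151 = 78749/6302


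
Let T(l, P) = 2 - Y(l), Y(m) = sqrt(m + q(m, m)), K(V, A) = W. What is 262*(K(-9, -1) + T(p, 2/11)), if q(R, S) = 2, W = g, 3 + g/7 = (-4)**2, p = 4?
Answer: 24366 - 262*sqrt(6) ≈ 23724.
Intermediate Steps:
g = 91 (g = -21 + 7*(-4)**2 = -21 + 7*16 = -21 + 112 = 91)
W = 91
K(V, A) = 91
Y(m) = sqrt(2 + m) (Y(m) = sqrt(m + 2) = sqrt(2 + m))
T(l, P) = 2 - sqrt(2 + l)
262*(K(-9, -1) + T(p, 2/11)) = 262*(91 + (2 - sqrt(2 + 4))) = 262*(91 + (2 - sqrt(6))) = 262*(93 - sqrt(6)) = 24366 - 262*sqrt(6)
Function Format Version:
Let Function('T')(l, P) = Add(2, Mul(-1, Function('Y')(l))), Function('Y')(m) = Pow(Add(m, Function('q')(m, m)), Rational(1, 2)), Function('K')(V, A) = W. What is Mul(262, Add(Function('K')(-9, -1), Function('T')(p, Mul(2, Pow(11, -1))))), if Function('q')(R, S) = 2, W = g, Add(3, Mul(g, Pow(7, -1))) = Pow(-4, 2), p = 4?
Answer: Add(24366, Mul(-262, Pow(6, Rational(1, 2)))) ≈ 23724.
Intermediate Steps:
g = 91 (g = Add(-21, Mul(7, Pow(-4, 2))) = Add(-21, Mul(7, 16)) = Add(-21, 112) = 91)
W = 91
Function('K')(V, A) = 91
Function('Y')(m) = Pow(Add(2, m), Rational(1, 2)) (Function('Y')(m) = Pow(Add(m, 2), Rational(1, 2)) = Pow(Add(2, m), Rational(1, 2)))
Function('T')(l, P) = Add(2, Mul(-1, Pow(Add(2, l), Rational(1, 2))))
Mul(262, Add(Function('K')(-9, -1), Function('T')(p, Mul(2, Pow(11, -1))))) = Mul(262, Add(91, Add(2, Mul(-1, Pow(Add(2, 4), Rational(1, 2)))))) = Mul(262, Add(91, Add(2, Mul(-1, Pow(6, Rational(1, 2)))))) = Mul(262, Add(93, Mul(-1, Pow(6, Rational(1, 2))))) = Add(24366, Mul(-262, Pow(6, Rational(1, 2))))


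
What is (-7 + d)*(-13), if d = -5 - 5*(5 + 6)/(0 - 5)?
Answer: 13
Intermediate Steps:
d = 6 (d = -5 - 55/(-5) = -5 - 55*(-1)/5 = -5 - 5*(-11/5) = -5 + 11 = 6)
(-7 + d)*(-13) = (-7 + 6)*(-13) = -1*(-13) = 13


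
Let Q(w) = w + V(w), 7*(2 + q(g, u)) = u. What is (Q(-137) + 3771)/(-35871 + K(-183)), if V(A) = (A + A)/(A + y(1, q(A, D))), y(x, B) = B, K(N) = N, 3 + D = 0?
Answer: -1774351/17594352 ≈ -0.10085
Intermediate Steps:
D = -3 (D = -3 + 0 = -3)
q(g, u) = -2 + u/7
V(A) = 2*A/(-17/7 + A) (V(A) = (A + A)/(A + (-2 + (⅐)*(-3))) = (2*A)/(A + (-2 - 3/7)) = (2*A)/(A - 17/7) = (2*A)/(-17/7 + A) = 2*A/(-17/7 + A))
Q(w) = w + 14*w/(-17 + 7*w)
(Q(-137) + 3771)/(-35871 + K(-183)) = (-137*(-3 + 7*(-137))/(-17 + 7*(-137)) + 3771)/(-35871 - 183) = (-137*(-3 - 959)/(-17 - 959) + 3771)/(-36054) = (-137*(-962)/(-976) + 3771)*(-1/36054) = (-137*(-1/976)*(-962) + 3771)*(-1/36054) = (-65897/488 + 3771)*(-1/36054) = (1774351/488)*(-1/36054) = -1774351/17594352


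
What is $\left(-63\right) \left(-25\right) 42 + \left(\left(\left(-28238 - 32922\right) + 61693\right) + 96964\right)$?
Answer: $163647$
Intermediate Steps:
$\left(-63\right) \left(-25\right) 42 + \left(\left(\left(-28238 - 32922\right) + 61693\right) + 96964\right) = 1575 \cdot 42 + \left(\left(\left(-28238 - 32922\right) + 61693\right) + 96964\right) = 66150 + \left(\left(-61160 + 61693\right) + 96964\right) = 66150 + \left(533 + 96964\right) = 66150 + 97497 = 163647$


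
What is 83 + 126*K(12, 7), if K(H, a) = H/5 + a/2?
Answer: 4132/5 ≈ 826.40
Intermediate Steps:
K(H, a) = a/2 + H/5 (K(H, a) = H*(⅕) + a*(½) = H/5 + a/2 = a/2 + H/5)
83 + 126*K(12, 7) = 83 + 126*((½)*7 + (⅕)*12) = 83 + 126*(7/2 + 12/5) = 83 + 126*(59/10) = 83 + 3717/5 = 4132/5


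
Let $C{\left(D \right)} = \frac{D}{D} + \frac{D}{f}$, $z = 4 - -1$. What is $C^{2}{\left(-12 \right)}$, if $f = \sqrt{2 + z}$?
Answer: $\frac{\left(12 - \sqrt{7}\right)^{2}}{7} \approx 12.5$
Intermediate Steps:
$z = 5$ ($z = 4 + 1 = 5$)
$f = \sqrt{7}$ ($f = \sqrt{2 + 5} = \sqrt{7} \approx 2.6458$)
$C{\left(D \right)} = 1 + \frac{D \sqrt{7}}{7}$ ($C{\left(D \right)} = \frac{D}{D} + \frac{D}{\sqrt{7}} = 1 + D \frac{\sqrt{7}}{7} = 1 + \frac{D \sqrt{7}}{7}$)
$C^{2}{\left(-12 \right)} = \left(1 + \frac{1}{7} \left(-12\right) \sqrt{7}\right)^{2} = \left(1 - \frac{12 \sqrt{7}}{7}\right)^{2}$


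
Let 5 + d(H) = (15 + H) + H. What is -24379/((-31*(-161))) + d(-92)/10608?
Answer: -43246811/8824088 ≈ -4.9010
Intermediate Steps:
d(H) = 10 + 2*H (d(H) = -5 + ((15 + H) + H) = -5 + (15 + 2*H) = 10 + 2*H)
-24379/((-31*(-161))) + d(-92)/10608 = -24379/((-31*(-161))) + (10 + 2*(-92))/10608 = -24379/4991 + (10 - 184)*(1/10608) = -24379*1/4991 - 174*1/10608 = -24379/4991 - 29/1768 = -43246811/8824088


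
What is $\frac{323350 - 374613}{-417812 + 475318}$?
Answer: $- \frac{51263}{57506} \approx -0.89144$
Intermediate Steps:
$\frac{323350 - 374613}{-417812 + 475318} = - \frac{51263}{57506}$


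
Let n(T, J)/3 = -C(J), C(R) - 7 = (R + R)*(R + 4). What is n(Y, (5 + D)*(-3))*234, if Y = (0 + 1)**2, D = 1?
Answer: -358722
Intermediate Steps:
C(R) = 7 + 2*R*(4 + R) (C(R) = 7 + (R + R)*(R + 4) = 7 + (2*R)*(4 + R) = 7 + 2*R*(4 + R))
Y = 1 (Y = 1**2 = 1)
n(T, J) = -21 - 24*J - 6*J**2 (n(T, J) = 3*(-(7 + 2*J**2 + 8*J)) = 3*(-7 - 8*J - 2*J**2) = -21 - 24*J - 6*J**2)
n(Y, (5 + D)*(-3))*234 = (-21 - 24*(5 + 1)*(-3) - 6*9*(5 + 1)**2)*234 = (-21 - 144*(-3) - 6*(6*(-3))**2)*234 = (-21 - 24*(-18) - 6*(-18)**2)*234 = (-21 + 432 - 6*324)*234 = (-21 + 432 - 1944)*234 = -1533*234 = -358722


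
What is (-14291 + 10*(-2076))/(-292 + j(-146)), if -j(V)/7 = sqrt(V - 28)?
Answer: 5117446/46895 - 245357*I*sqrt(174)/93790 ≈ 109.13 - 34.508*I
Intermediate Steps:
j(V) = -7*sqrt(-28 + V) (j(V) = -7*sqrt(V - 28) = -7*sqrt(-28 + V))
(-14291 + 10*(-2076))/(-292 + j(-146)) = (-14291 + 10*(-2076))/(-292 - 7*sqrt(-28 - 146)) = (-14291 - 20760)/(-292 - 7*I*sqrt(174)) = -35051/(-292 - 7*I*sqrt(174))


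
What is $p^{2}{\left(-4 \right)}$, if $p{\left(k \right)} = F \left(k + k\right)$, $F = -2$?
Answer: $256$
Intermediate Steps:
$p{\left(k \right)} = - 4 k$ ($p{\left(k \right)} = - 2 \left(k + k\right) = - 2 \cdot 2 k = - 4 k$)
$p^{2}{\left(-4 \right)} = \left(\left(-4\right) \left(-4\right)\right)^{2} = 16^{2} = 256$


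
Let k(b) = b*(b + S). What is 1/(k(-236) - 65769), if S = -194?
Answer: 1/35711 ≈ 2.8003e-5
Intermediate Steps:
k(b) = b*(-194 + b) (k(b) = b*(b - 194) = b*(-194 + b))
1/(k(-236) - 65769) = 1/(-236*(-194 - 236) - 65769) = 1/(-236*(-430) - 65769) = 1/(101480 - 65769) = 1/35711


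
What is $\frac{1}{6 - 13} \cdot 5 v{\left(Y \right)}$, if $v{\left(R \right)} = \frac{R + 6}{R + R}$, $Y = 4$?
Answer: $- \frac{25}{28} \approx -0.89286$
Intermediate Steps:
$v{\left(R \right)} = \frac{6 + R}{2 R}$
$\frac{1}{6 - 13} \cdot 5 v{\left(Y \right)} = \frac{1}{6 - 13} \cdot 5 \frac{6 + 4}{2 \cdot 4} = \frac{1}{-7} \cdot 5 \cdot \frac{1}{2} \cdot \frac{1}{4} \cdot 10 = \left(- \frac{1}{7}\right) 5 \cdot \frac{5}{4} = \left(- \frac{5}{7}\right) \frac{5}{4} = - \frac{25}{28}$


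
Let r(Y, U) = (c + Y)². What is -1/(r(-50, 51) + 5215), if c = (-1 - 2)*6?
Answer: -1/9839 ≈ -0.00010164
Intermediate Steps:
c = -18 (c = -3*6 = -18)
r(Y, U) = (-18 + Y)²
-1/(r(-50, 51) + 5215) = -1/((-18 - 50)² + 5215) = -1/((-68)² + 5215) = -1/(4624 + 5215) = -1/9839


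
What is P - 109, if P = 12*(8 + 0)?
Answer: -13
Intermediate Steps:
P = 96 (P = 12*8 = 96)
P - 109 = 96 - 109 = -13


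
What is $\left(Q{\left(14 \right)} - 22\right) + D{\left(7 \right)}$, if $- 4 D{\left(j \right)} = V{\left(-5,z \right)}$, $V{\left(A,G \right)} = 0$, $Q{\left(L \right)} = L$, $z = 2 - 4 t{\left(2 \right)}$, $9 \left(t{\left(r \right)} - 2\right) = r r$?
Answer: $-8$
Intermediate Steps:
$t{\left(r \right)} = 2 + \frac{r^{2}}{9}$ ($t{\left(r \right)} = 2 + \frac{r r}{9} = 2 + \frac{r^{2}}{9}$)
$z = - \frac{70}{9}$ ($z = 2 - 4 \left(2 + \frac{2^{2}}{9}\right) = 2 - 4 \left(2 + \frac{1}{9} \cdot 4\right) = 2 - 4 \left(2 + \frac{4}{9}\right) = 2 - \frac{88}{9} = - \frac{70}{9} \approx -7.7778$)
$D{\left(j \right)} = 0$ ($D{\left(j \right)} = \left(- \frac{1}{4}\right) 0 = 0$)
$\left(Q{\left(14 \right)} - 22\right) + D{\left(7 \right)} = \left(14 - 22\right) + 0 = -8 + 0 = -8$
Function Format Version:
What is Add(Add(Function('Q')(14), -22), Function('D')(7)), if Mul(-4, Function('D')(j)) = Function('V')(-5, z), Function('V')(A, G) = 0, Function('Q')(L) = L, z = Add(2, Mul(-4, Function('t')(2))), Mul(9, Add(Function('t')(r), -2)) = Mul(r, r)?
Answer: -8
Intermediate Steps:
Function('t')(r) = Add(2, Mul(Rational(1, 9), Pow(r, 2))) (Function('t')(r) = Add(2, Mul(Rational(1, 9), Mul(r, r))) = Add(2, Mul(Rational(1, 9), Pow(r, 2))))
z = Rational(-70, 9) (z = Add(2, Mul(-4, Add(2, Mul(Rational(1, 9), Pow(2, 2))))) = Add(2, Mul(-4, Add(2, Mul(Rational(1, 9), 4)))) = Add(2, Mul(-4, Add(2, Rational(4, 9)))) = Add(2, Mul(-4, Rational(22, 9))) = Add(2, Rational(-88, 9)) = Rational(-70, 9) ≈ -7.7778)
Function('D')(j) = 0 (Function('D')(j) = Mul(Rational(-1, 4), 0) = 0)
Add(Add(Function('Q')(14), -22), Function('D')(7)) = Add(Add(14, -22), 0) = Add(-8, 0) = -8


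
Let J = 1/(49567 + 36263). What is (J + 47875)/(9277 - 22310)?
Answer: -4109111251/1118622390 ≈ -3.6734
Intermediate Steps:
J = 1/85830 ≈ 1.1651e-5
(J + 47875)/(9277 - 22310) = (1/85830 + 47875)/(9277 - 22310) = (4109111251/85830)/(-13033) = (4109111251/85830)*(-1/13033) = -4109111251/1118622390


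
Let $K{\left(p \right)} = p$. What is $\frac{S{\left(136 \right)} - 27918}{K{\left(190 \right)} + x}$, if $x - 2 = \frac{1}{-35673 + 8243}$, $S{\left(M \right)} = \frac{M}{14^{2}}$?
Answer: $- \frac{37522813640}{258061391} \approx -145.4$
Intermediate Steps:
$S{\left(M \right)} = \frac{M}{196}$
$x = \frac{54859}{27430}$ ($x = 2 + \frac{1}{-35673 + 8243} = 2 + \frac{1}{-27430} = 2 - \frac{1}{27430} = \frac{54859}{27430} \approx 2.0$)
$\frac{S{\left(136 \right)} - 27918}{K{\left(190 \right)} + x} = \frac{\frac{1}{196} \cdot 136 - 27918}{190 + \frac{54859}{27430}} = \frac{\frac{34}{49} - 27918}{\frac{5266559}{27430}} = \left(- \frac{1367948}{49}\right) \frac{27430}{5266559} = - \frac{37522813640}{258061391}$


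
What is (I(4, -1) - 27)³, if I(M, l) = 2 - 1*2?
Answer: -19683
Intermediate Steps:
I(M, l) = 0 (I(M, l) = 2 - 2 = 0)
(I(4, -1) - 27)³ = (0 - 27)³ = (-27)³ = -19683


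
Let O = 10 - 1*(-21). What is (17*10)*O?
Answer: 5270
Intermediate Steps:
O = 31 (O = 10 + 21 = 31)
(17*10)*O = (17*10)*31 = 170*31 = 5270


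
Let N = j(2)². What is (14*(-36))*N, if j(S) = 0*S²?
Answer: 0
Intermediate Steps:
j(S) = 0
N = 0 (N = 0² = 0)
(14*(-36))*N = (14*(-36))*0 = -504*0 = 0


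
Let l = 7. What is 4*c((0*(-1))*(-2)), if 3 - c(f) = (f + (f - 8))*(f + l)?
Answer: 236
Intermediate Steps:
c(f) = 3 - (-8 + 2*f)*(7 + f) (c(f) = 3 - (f + (f - 8))*(f + 7) = 3 - (f + (-8 + f))*(7 + f) = 3 - (-8 + 2*f)*(7 + f))
4*c((0*(-1))*(-2)) = 4*(59 - 6*0*(-1)*(-2) - 2*((0*(-1))*(-2))²) = 4*(59 - 0*(-2) - 2*(0*(-2))²) = 4*(59 - 6*0 - 2*0²) = 4*(59 + 0 - 2*0) = 4*(59 + 0 + 0) = 4*59 = 236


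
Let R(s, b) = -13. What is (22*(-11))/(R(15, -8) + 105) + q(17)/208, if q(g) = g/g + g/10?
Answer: -125219/47840 ≈ -2.6175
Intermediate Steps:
q(g) = 1 + g/10 (q(g) = 1 + g*(⅒) = 1 + g/10)
(22*(-11))/(R(15, -8) + 105) + q(17)/208 = (22*(-11))/(-13 + 105) + (1 + (⅒)*17)/208 = -242/92 + (1 + 17/10)*(1/208) = -242*1/92 + (27/10)*(1/208) = -121/46 + 27/2080 = -125219/47840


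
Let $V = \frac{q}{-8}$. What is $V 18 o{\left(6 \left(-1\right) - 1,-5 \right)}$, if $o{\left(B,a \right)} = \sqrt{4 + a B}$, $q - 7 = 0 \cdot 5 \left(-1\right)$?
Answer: $- \frac{63 \sqrt{39}}{4} \approx -98.359$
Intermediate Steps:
$q = 7$ ($q = 7 + 0 \cdot 5 \left(-1\right) = 7 + 0 \left(-1\right) = 7 + 0 = 7$)
$V = - \frac{7}{8}$ ($V = \frac{7}{-8} = 7 \left(- \frac{1}{8}\right) = - \frac{7}{8} \approx -0.875$)
$o{\left(B,a \right)} = \sqrt{4 + B a}$
$V 18 o{\left(6 \left(-1\right) - 1,-5 \right)} = \left(- \frac{7}{8}\right) 18 \sqrt{4 + \left(6 \left(-1\right) - 1\right) \left(-5\right)} = - \frac{63 \sqrt{4 + \left(-6 - 1\right) \left(-5\right)}}{4} = - \frac{63 \sqrt{4 - -35}}{4} = - \frac{63 \sqrt{4 + 35}}{4} = - \frac{63 \sqrt{39}}{4}$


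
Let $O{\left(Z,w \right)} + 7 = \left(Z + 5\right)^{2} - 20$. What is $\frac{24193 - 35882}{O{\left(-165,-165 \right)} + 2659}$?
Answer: $- \frac{11689}{28232} \approx -0.41403$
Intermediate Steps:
$O{\left(Z,w \right)} = -27 + \left(5 + Z\right)^{2}$ ($O{\left(Z,w \right)} = -7 + \left(\left(Z + 5\right)^{2} - 20\right) = -7 + \left(\left(5 + Z\right)^{2} - 20\right) = -7 + \left(-20 + \left(5 + Z\right)^{2}\right) = -27 + \left(5 + Z\right)^{2}$)
$\frac{24193 - 35882}{O{\left(-165,-165 \right)} + 2659} = \frac{24193 - 35882}{\left(-27 + \left(5 - 165\right)^{2}\right) + 2659} = - \frac{11689}{\left(-27 + \left(-160\right)^{2}\right) + 2659} = - \frac{11689}{\left(-27 + 25600\right) + 2659} = - \frac{11689}{25573 + 2659} = - \frac{11689}{28232}$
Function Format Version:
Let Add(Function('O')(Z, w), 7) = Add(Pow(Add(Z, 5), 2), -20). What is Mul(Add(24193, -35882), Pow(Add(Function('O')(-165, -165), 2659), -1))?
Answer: Rational(-11689, 28232) ≈ -0.41403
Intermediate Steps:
Function('O')(Z, w) = Add(-27, Pow(Add(5, Z), 2)) (Function('O')(Z, w) = Add(-7, Add(Pow(Add(Z, 5), 2), -20)) = Add(-7, Add(Pow(Add(5, Z), 2), -20)) = Add(-7, Add(-20, Pow(Add(5, Z), 2))) = Add(-27, Pow(Add(5, Z), 2)))
Mul(Add(24193, -35882), Pow(Add(Function('O')(-165, -165), 2659), -1)) = Mul(Add(24193, -35882), Pow(Add(Add(-27, Pow(Add(5, -165), 2)), 2659), -1)) = Mul(-11689, Pow(Add(Add(-27, Pow(-160, 2)), 2659), -1)) = Mul(-11689, Pow(Add(Add(-27, 25600), 2659), -1)) = Mul(-11689, Pow(Add(25573, 2659), -1)) = Mul(-11689, Pow(28232, -1)) = Mul(-11689, Rational(1, 28232)) = Rational(-11689, 28232)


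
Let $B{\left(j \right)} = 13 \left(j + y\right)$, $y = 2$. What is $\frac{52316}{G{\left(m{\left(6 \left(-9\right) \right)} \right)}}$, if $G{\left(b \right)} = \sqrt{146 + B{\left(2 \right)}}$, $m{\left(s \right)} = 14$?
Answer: $\frac{2378 \sqrt{22}}{3} \approx 3717.9$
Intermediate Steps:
$B{\left(j \right)} = 26 + 13 j$ ($B{\left(j \right)} = 13 \left(j + 2\right) = 13 \left(2 + j\right) = 26 + 13 j$)
$G{\left(b \right)} = 3 \sqrt{22}$ ($G{\left(b \right)} = \sqrt{146 + \left(26 + 13 \cdot 2\right)} = \sqrt{146 + \left(26 + 26\right)} = \sqrt{146 + 52} = \sqrt{198} = 3 \sqrt{22}$)
$\frac{52316}{G{\left(m{\left(6 \left(-9\right) \right)} \right)}} = \frac{52316}{3 \sqrt{22}} = 52316 \frac{\sqrt{22}}{66} = \frac{2378 \sqrt{22}}{3}$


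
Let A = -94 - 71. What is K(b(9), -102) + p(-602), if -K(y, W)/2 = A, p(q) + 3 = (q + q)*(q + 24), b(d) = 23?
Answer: 696239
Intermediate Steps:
A = -165
p(q) = -3 + 2*q*(24 + q) (p(q) = -3 + (q + q)*(q + 24) = -3 + (2*q)*(24 + q) = -3 + 2*q*(24 + q))
K(y, W) = 330 (K(y, W) = -2*(-165) = 330)
K(b(9), -102) + p(-602) = 330 + (-3 + 2*(-602)² + 48*(-602)) = 330 + (-3 + 2*362404 - 28896) = 330 + (-3 + 724808 - 28896) = 330 + 695909 = 696239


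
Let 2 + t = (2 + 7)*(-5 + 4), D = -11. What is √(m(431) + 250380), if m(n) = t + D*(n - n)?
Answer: √250369 ≈ 500.37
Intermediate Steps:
t = -11 (t = -2 + (2 + 7)*(-5 + 4) = -2 + 9*(-1) = -2 - 9 = -11)
m(n) = -11 (m(n) = -11 - 11*(n - n) = -11 - 11*0 = -11 + 0 = -11)
√(m(431) + 250380) = √(-11 + 250380) = √250369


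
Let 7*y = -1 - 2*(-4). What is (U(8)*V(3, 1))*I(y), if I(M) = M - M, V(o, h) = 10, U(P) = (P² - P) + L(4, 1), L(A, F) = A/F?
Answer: 0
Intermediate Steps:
U(P) = 4 + P² - P (U(P) = (P² - P) + 4/1 = (P² - P) + 4*1 = (P² - P) + 4 = 4 + P² - P)
y = 1 (y = (-1 - 2*(-4))/7 = (-1 + 8)/7 = (⅐)*7 = 1)
I(M) = 0
(U(8)*V(3, 1))*I(y) = ((4 + 8² - 1*8)*10)*0 = ((4 + 64 - 8)*10)*0 = (60*10)*0 = 600*0 = 0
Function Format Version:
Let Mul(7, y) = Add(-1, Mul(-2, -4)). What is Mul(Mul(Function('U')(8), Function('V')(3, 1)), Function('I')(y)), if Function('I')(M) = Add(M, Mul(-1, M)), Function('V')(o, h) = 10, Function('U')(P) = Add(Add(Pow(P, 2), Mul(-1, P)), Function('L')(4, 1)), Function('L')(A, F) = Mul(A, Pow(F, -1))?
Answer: 0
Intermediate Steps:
Function('U')(P) = Add(4, Pow(P, 2), Mul(-1, P)) (Function('U')(P) = Add(Add(Pow(P, 2), Mul(-1, P)), Mul(4, Pow(1, -1))) = Add(Add(Pow(P, 2), Mul(-1, P)), Mul(4, 1)) = Add(Add(Pow(P, 2), Mul(-1, P)), 4) = Add(4, Pow(P, 2), Mul(-1, P)))
y = 1 (y = Mul(Rational(1, 7), Add(-1, Mul(-2, -4))) = Mul(Rational(1, 7), Add(-1, 8)) = Mul(Rational(1, 7), 7) = 1)
Function('I')(M) = 0
Mul(Mul(Function('U')(8), Function('V')(3, 1)), Function('I')(y)) = Mul(Mul(Add(4, Pow(8, 2), Mul(-1, 8)), 10), 0) = Mul(Mul(Add(4, 64, -8), 10), 0) = Mul(Mul(60, 10), 0) = Mul(600, 0) = 0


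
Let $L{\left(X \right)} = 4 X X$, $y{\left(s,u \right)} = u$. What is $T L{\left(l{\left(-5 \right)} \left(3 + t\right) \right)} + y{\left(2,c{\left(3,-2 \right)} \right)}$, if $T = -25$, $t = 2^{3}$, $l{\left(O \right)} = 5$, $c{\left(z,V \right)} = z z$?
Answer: $-302491$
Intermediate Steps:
$c{\left(z,V \right)} = z^{2}$
$t = 8$
$L{\left(X \right)} = 4 X^{2}$
$T L{\left(l{\left(-5 \right)} \left(3 + t\right) \right)} + y{\left(2,c{\left(3,-2 \right)} \right)} = - 25 \cdot 4 \left(5 \left(3 + 8\right)\right)^{2} + 3^{2} = - 25 \cdot 4 \left(5 \cdot 11\right)^{2} + 9 = - 25 \cdot 4 \cdot 55^{2} + 9 = - 25 \cdot 4 \cdot 3025 + 9 = \left(-25\right) 12100 + 9 = -302500 + 9 = -302491$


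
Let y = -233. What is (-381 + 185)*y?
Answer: 45668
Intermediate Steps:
(-381 + 185)*y = (-381 + 185)*(-233) = -196*(-233) = 45668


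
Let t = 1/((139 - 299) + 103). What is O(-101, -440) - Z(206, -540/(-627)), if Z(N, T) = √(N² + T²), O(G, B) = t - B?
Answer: 25079/57 - 2*√463419829/209 ≈ 233.98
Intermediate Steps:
t = -1/57 (t = 1/(-160 + 103) = 1/(-57) = -1/57 ≈ -0.017544)
O(G, B) = -1/57 - B
O(-101, -440) - Z(206, -540/(-627)) = (-1/57 - 1*(-440)) - √(206² + (-540/(-627))²) = (-1/57 + 440) - √(42436 + (-540*(-1/627))²) = 25079/57 - √(42436 + (180/209)²) = 25079/57 - √(42436 + 32400/43681) = 25079/57 - √(1853679316/43681) = 25079/57 - 2*√463419829/209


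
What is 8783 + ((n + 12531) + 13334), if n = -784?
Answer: 33864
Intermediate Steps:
8783 + ((n + 12531) + 13334) = 8783 + ((-784 + 12531) + 13334) = 8783 + (11747 + 13334) = 8783 + 25081 = 33864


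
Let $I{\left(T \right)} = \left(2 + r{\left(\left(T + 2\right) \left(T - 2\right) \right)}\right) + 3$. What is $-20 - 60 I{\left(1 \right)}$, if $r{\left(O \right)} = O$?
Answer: $-140$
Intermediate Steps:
$I{\left(T \right)} = 5 + \left(-2 + T\right) \left(2 + T\right)$ ($I{\left(T \right)} = \left(2 + \left(T + 2\right) \left(T - 2\right)\right) + 3 = \left(2 + \left(2 + T\right) \left(-2 + T\right)\right) + 3 = \left(2 + \left(-2 + T\right) \left(2 + T\right)\right) + 3 = 5 + \left(-2 + T\right) \left(2 + T\right)$)
$-20 - 60 I{\left(1 \right)} = -20 - 60 \left(1 + 1^{2}\right) = -20 - 60 \left(1 + 1\right) = -20 - 120 = -140$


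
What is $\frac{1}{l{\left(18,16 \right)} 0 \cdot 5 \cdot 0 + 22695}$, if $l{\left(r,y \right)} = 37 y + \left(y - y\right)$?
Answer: $\frac{1}{22695} \approx 4.4063 \cdot 10^{-5}$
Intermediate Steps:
$l{\left(r,y \right)} = 37 y$ ($l{\left(r,y \right)} = 37 y + 0 = 37 y$)
$\frac{1}{l{\left(18,16 \right)} 0 \cdot 5 \cdot 0 + 22695} = \frac{1}{37 \cdot 16 \cdot 0 \cdot 5 \cdot 0 + 22695} = \frac{1}{592 \cdot 0 \cdot 0 + 22695} = \frac{1}{592 \cdot 0 + 22695} = \frac{1}{0 + 22695} = \frac{1}{22695}$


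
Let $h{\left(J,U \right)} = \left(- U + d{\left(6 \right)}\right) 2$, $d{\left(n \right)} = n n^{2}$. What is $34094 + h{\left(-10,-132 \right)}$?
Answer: $34790$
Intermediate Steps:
$d{\left(n \right)} = n^{3}$
$h{\left(J,U \right)} = 432 - 2 U$ ($h{\left(J,U \right)} = \left(- U + 6^{3}\right) 2 = \left(- U + 216\right) 2 = \left(216 - U\right) 2 = 432 - 2 U$)
$34094 + h{\left(-10,-132 \right)} = 34094 + \left(432 - -264\right) = 34094 + \left(432 + 264\right) = 34094 + 696 = 34790$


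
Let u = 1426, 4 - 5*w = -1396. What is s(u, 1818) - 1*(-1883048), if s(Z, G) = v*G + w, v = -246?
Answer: 1436100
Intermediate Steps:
w = 280 (w = 4/5 - 1/5*(-1396) = 4/5 + 1396/5 = 280)
s(Z, G) = 280 - 246*G (s(Z, G) = -246*G + 280 = 280 - 246*G)
s(u, 1818) - 1*(-1883048) = (280 - 246*1818) - 1*(-1883048) = (280 - 447228) + 1883048 = -446948 + 1883048 = 1436100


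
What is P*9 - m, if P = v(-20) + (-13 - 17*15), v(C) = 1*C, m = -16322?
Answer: 13730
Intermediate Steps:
v(C) = C
P = -288 (P = -20 + (-13 - 17*15) = -20 + (-13 - 255) = -20 - 268 = -288)
P*9 - m = -288*9 - 1*(-16322) = -2592 + 16322 = 13730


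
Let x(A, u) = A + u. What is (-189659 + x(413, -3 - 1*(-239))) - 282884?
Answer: -471894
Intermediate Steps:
(-189659 + x(413, -3 - 1*(-239))) - 282884 = (-189659 + (413 + (-3 - 1*(-239)))) - 282884 = (-189659 + (413 + (-3 + 239))) - 282884 = (-189659 + (413 + 236)) - 282884 = (-189659 + 649) - 282884 = -189010 - 282884 = -471894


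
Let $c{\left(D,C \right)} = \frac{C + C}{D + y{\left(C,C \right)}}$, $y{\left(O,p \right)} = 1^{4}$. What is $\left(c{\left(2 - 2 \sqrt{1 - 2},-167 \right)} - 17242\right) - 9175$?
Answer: $- \frac{344423}{13} - \frac{668 i}{13} \approx -26494.0 - 51.385 i$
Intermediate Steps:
$y{\left(O,p \right)} = 1$
$c{\left(D,C \right)} = \frac{2 C}{1 + D}$ ($c{\left(D,C \right)} = \frac{C + C}{D + 1} = \frac{2 C}{1 + D}$)
$\left(c{\left(2 - 2 \sqrt{1 - 2},-167 \right)} - 17242\right) - 9175 = \left(2 \left(-167\right) \frac{1}{1 + \left(2 - 2 \sqrt{1 - 2}\right)} - 17242\right) - 9175 = \left(2 \left(-167\right) \frac{1}{1 + \left(2 - 2 \sqrt{-1}\right)} - 17242\right) - 9175 = \left(2 \left(-167\right) \frac{1}{1 + \left(2 - 2 i\right)} - 17242\right) - 9175 = \left(2 \left(-167\right) \frac{1}{3 - 2 i} - 17242\right) - 9175 = \left(2 \left(-167\right) \frac{3 + 2 i}{13} - 17242\right) - 9175 = \left(\left(- \frac{1002}{13} - \frac{668 i}{13}\right) - 17242\right) - 9175 = \left(- \frac{225148}{13} - \frac{668 i}{13}\right) - 9175 = - \frac{344423}{13} - \frac{668 i}{13}$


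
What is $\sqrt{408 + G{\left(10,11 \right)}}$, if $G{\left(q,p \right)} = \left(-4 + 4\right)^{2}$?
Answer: $2 \sqrt{102} \approx 20.199$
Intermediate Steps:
$G{\left(q,p \right)} = 0$ ($G{\left(q,p \right)} = 0^{2} = 0$)
$\sqrt{408 + G{\left(10,11 \right)}} = \sqrt{408 + 0} = \sqrt{408} = 2 \sqrt{102}$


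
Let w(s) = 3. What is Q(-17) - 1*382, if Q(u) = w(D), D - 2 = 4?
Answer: -379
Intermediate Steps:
D = 6 (D = 2 + 4 = 6)
Q(u) = 3
Q(-17) - 1*382 = 3 - 1*382 = 3 - 382 = -379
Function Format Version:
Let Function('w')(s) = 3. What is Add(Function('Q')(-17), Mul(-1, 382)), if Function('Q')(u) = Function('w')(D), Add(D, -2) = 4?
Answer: -379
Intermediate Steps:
D = 6 (D = Add(2, 4) = 6)
Function('Q')(u) = 3
Add(Function('Q')(-17), Mul(-1, 382)) = Add(3, Mul(-1, 382)) = Add(3, -382) = -379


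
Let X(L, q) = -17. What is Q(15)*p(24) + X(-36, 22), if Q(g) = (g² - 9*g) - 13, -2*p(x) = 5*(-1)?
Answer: 351/2 ≈ 175.50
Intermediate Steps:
p(x) = 5/2 (p(x) = -5*(-1)/2 = -½*(-5) = 5/2)
Q(g) = -13 + g² - 9*g
Q(15)*p(24) + X(-36, 22) = (-13 + 15² - 9*15)*(5/2) - 17 = (-13 + 225 - 135)*(5/2) - 17 = 77*(5/2) - 17 = 385/2 - 17 = 351/2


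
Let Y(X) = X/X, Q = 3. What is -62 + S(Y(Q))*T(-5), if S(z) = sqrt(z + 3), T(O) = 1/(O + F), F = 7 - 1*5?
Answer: -188/3 ≈ -62.667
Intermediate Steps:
F = 2 (F = 7 - 5 = 2)
T(O) = 1/(2 + O) (T(O) = 1/(O + 2) = 1/(2 + O))
Y(X) = 1
S(z) = sqrt(3 + z)
-62 + S(Y(Q))*T(-5) = -62 + sqrt(3 + 1)/(2 - 5) = -62 + sqrt(4)/(-3) = -62 + 2*(-1/3) = -62 - 2/3 = -188/3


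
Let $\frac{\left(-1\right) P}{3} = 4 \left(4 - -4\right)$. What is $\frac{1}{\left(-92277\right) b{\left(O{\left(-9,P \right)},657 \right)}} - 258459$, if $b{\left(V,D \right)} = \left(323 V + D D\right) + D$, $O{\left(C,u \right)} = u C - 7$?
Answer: $- \frac{16912313619460732}{65435189409} \approx -2.5846 \cdot 10^{5}$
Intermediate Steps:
$P = -96$ ($P = - 3 \cdot 4 \left(4 - -4\right) = - 3 \cdot 4 \left(4 + 4\right) = - 3 \cdot 4 \cdot 8 = \left(-3\right) 32 = -96$)
$O{\left(C,u \right)} = -7 + C u$ ($O{\left(C,u \right)} = C u - 7 = -7 + C u$)
$b{\left(V,D \right)} = D + D^{2} + 323 V$ ($b{\left(V,D \right)} = \left(323 V + D^{2}\right) + D = \left(D^{2} + 323 V\right) + D = D + D^{2} + 323 V$)
$\frac{1}{\left(-92277\right) b{\left(O{\left(-9,P \right)},657 \right)}} - 258459 = \frac{1}{\left(-92277\right) \left(657 + 657^{2} + 323 \left(-7 - -864\right)\right)} - 258459 = - \frac{1}{92277 \left(657 + 431649 + 323 \left(-7 + 864\right)\right)} - 258459 = - \frac{1}{92277 \left(657 + 431649 + 323 \cdot 857\right)} - 258459 = - \frac{1}{92277 \left(657 + 431649 + 276811\right)} - 258459 = - \frac{1}{92277 \cdot 709117} - 258459 = \left(- \frac{1}{92277}\right) \frac{1}{709117} - 258459 = - \frac{1}{65435189409} - 258459 = - \frac{16912313619460732}{65435189409}$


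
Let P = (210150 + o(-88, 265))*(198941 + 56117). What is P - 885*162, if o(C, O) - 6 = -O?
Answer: 53534235308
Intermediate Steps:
o(C, O) = 6 - O
P = 53534378678 (P = (210150 + (6 - 1*265))*(198941 + 56117) = (210150 + (6 - 265))*255058 = (210150 - 259)*255058 = 209891*255058 = 53534378678)
P - 885*162 = 53534378678 - 885*162 = 53534378678 - 1*143370 = 53534378678 - 143370 = 53534235308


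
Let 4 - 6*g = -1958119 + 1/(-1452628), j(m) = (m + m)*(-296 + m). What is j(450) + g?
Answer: 1350809914015/2905256 ≈ 4.6495e+5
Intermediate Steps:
j(m) = 2*m*(-296 + m) (j(m) = (2*m)*(-296 + m) = 2*m*(-296 + m))
g = 948141432415/2905256 (g = ⅔ - (-1958119 + 1/(-1452628))/6 = ⅔ - (-1958119 - 1/1452628)/6 = ⅔ - ⅙*(-2844418486733/1452628) = ⅔ + 2844418486733/8715768 = 948141432415/2905256 ≈ 3.2635e+5)
j(450) + g = 2*450*(-296 + 450) + 948141432415/2905256 = 2*450*154 + 948141432415/2905256 = 138600 + 948141432415/2905256 = 1350809914015/2905256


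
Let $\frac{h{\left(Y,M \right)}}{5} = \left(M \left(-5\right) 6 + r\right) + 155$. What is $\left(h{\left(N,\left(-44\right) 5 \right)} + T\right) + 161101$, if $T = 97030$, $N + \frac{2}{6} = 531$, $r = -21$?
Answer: $291801$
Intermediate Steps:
$N = \frac{1592}{3}$ ($N = - \frac{1}{3} + 531 = \frac{1592}{3} \approx 530.67$)
$h{\left(Y,M \right)} = 670 - 150 M$ ($h{\left(Y,M \right)} = 5 \left(\left(M \left(-5\right) 6 - 21\right) + 155\right) = 5 \left(\left(- 5 M 6 - 21\right) + 155\right) = 5 \left(\left(- 30 M - 21\right) + 155\right) = 5 \left(\left(-21 - 30 M\right) + 155\right) = 5 \left(134 - 30 M\right) = 670 - 150 M$)
$\left(h{\left(N,\left(-44\right) 5 \right)} + T\right) + 161101 = \left(\left(670 - 150 \left(\left(-44\right) 5\right)\right) + 97030\right) + 161101 = \left(\left(670 - -33000\right) + 97030\right) + 161101 = \left(\left(670 + 33000\right) + 97030\right) + 161101 = \left(33670 + 97030\right) + 161101 = 130700 + 161101 = 291801$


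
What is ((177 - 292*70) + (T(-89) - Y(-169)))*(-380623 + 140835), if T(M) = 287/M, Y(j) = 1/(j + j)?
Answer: 73093195220802/15041 ≈ 4.8596e+9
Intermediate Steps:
Y(j) = 1/(2*j)
((177 - 292*70) + (T(-89) - Y(-169)))*(-380623 + 140835) = ((177 - 292*70) + (287/(-89) - 1/(2*(-169))))*(-380623 + 140835) = ((177 - 20440) + (287*(-1/89) - (-1)/(2*169)))*(-239788) = (-20263 + (-287/89 - 1*(-1/338)))*(-239788) = (-20263 + (-287/89 + 1/338))*(-239788) = (-20263 - 96917/30082)*(-239788) = -609648483/30082*(-239788) = 73093195220802/15041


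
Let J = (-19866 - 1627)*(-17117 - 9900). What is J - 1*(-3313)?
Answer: 580679694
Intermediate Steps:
J = 580676381 (J = -21493*(-27017) = 580676381)
J - 1*(-3313) = 580676381 - 1*(-3313) = 580676381 + 3313 = 580679694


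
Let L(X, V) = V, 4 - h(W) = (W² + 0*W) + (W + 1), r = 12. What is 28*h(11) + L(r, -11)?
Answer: -3623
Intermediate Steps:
h(W) = 3 - W - W² (h(W) = 4 - ((W² + 0*W) + (W + 1)) = 4 - ((W² + 0) + (1 + W)) = 4 - (W² + (1 + W)) = 4 - (1 + W + W²) = 4 + (-1 - W - W²) = 3 - W - W²)
28*h(11) + L(r, -11) = 28*(3 - 1*11 - 1*11²) - 11 = 28*(3 - 11 - 1*121) - 11 = 28*(3 - 11 - 121) - 11 = 28*(-129) - 11 = -3612 - 11 = -3623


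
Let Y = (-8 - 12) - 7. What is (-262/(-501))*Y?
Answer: -2358/167 ≈ -14.120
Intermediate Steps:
Y = -27 (Y = -20 - 7 = -27)
(-262/(-501))*Y = -262/(-501)*(-27) = -262*(-1/501)*(-27) = (262/501)*(-27) = -2358/167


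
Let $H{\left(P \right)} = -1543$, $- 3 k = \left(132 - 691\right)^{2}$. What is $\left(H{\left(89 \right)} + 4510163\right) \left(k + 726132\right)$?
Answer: $\frac{8412701687300}{3} \approx 2.8042 \cdot 10^{12}$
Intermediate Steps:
$k = - \frac{312481}{3}$ ($k = - \frac{\left(132 - 691\right)^{2}}{3} = - \frac{\left(-559\right)^{2}}{3} = \left(- \frac{1}{3}\right) 312481 = - \frac{312481}{3} \approx -1.0416 \cdot 10^{5}$)
$\left(H{\left(89 \right)} + 4510163\right) \left(k + 726132\right) = \left(-1543 + 4510163\right) \left(- \frac{312481}{3} + 726132\right) = 4508620 \cdot \frac{1865915}{3} = \frac{8412701687300}{3}$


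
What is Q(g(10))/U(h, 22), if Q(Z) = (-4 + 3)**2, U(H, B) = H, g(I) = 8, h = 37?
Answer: 1/37 ≈ 0.027027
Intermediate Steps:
Q(Z) = 1 (Q(Z) = (-1)**2 = 1)
Q(g(10))/U(h, 22) = 1/37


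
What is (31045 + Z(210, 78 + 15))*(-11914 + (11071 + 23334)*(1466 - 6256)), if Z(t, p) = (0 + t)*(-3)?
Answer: -5012752843560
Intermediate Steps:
Z(t, p) = -3*t (Z(t, p) = t*(-3) = -3*t)
(31045 + Z(210, 78 + 15))*(-11914 + (11071 + 23334)*(1466 - 6256)) = (31045 - 3*210)*(-11914 + (11071 + 23334)*(1466 - 6256)) = (31045 - 630)*(-11914 + 34405*(-4790)) = 30415*(-11914 - 164799950) = 30415*(-164811864) = -5012752843560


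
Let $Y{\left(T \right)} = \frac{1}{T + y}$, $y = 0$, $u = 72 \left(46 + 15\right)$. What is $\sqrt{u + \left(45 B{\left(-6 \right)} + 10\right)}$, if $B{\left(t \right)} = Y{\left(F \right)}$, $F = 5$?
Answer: $\sqrt{4411} \approx 66.415$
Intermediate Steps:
$u = 4392$ ($u = 72 \cdot 61 = 4392$)
$Y{\left(T \right)} = \frac{1}{T}$ ($Y{\left(T \right)} = \frac{1}{T + 0} = \frac{1}{T}$)
$B{\left(t \right)} = \frac{1}{5}$
$\sqrt{u + \left(45 B{\left(-6 \right)} + 10\right)} = \sqrt{4392 + \left(45 \cdot \frac{1}{5} + 10\right)} = \sqrt{4392 + \left(9 + 10\right)} = \sqrt{4392 + 19} = \sqrt{4411}$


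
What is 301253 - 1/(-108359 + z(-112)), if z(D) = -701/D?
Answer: 3655857890383/12135507 ≈ 3.0125e+5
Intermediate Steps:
301253 - 1/(-108359 + z(-112)) = 301253 - 1/(-108359 - 701/(-112)) = 301253 - 1/(-108359 - 701*(-1/112)) = 301253 - 1/(-108359 + 701/112) = 301253 - 1/(-12135507/112) = 301253 - 1*(-112/12135507) = 301253 + 112/12135507 = 3655857890383/12135507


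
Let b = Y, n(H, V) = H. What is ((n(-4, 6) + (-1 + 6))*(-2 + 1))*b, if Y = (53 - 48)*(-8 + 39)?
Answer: -155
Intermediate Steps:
Y = 155 (Y = 5*31 = 155)
b = 155
((n(-4, 6) + (-1 + 6))*(-2 + 1))*b = ((-4 + (-1 + 6))*(-2 + 1))*155 = ((-4 + 5)*(-1))*155 = (1*(-1))*155 = -1*155 = -155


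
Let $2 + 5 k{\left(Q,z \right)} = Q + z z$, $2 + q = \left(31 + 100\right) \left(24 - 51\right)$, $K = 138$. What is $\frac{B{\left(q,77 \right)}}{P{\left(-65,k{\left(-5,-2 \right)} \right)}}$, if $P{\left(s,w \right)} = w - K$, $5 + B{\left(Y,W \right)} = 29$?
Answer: $- \frac{40}{231} \approx -0.17316$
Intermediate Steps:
$q = -3539$ ($q = -2 + \left(31 + 100\right) \left(24 - 51\right) = -2 + 131 \left(-27\right) = -2 - 3537 = -3539$)
$B{\left(Y,W \right)} = 24$ ($B{\left(Y,W \right)} = -5 + 29 = 24$)
$k{\left(Q,z \right)} = - \frac{2}{5} + \frac{Q}{5} + \frac{z^{2}}{5}$ ($k{\left(Q,z \right)} = - \frac{2}{5} + \frac{Q + z z}{5} = - \frac{2}{5} + \frac{Q + z^{2}}{5} = - \frac{2}{5} + \left(\frac{Q}{5} + \frac{z^{2}}{5}\right) = - \frac{2}{5} + \frac{Q}{5} + \frac{z^{2}}{5}$)
$P{\left(s,w \right)} = -138 + w$ ($P{\left(s,w \right)} = w - 138 = -138 + w$)
$\frac{B{\left(q,77 \right)}}{P{\left(-65,k{\left(-5,-2 \right)} \right)}} = \frac{24}{-138 + \left(- \frac{2}{5} + \frac{1}{5} \left(-5\right) + \frac{\left(-2\right)^{2}}{5}\right)} = \frac{24}{-138 - \frac{3}{5}} = \frac{24}{- \frac{693}{5}} = 24 \left(- \frac{5}{693}\right) = - \frac{40}{231}$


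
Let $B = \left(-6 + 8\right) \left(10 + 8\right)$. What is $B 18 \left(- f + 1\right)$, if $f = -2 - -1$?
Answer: $1296$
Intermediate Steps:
$f = -1$ ($f = -2 + 1 = -1$)
$B = 36$ ($B = 2 \cdot 18 = 36$)
$B 18 \left(- f + 1\right) = 36 \cdot 18 \left(\left(-1\right) \left(-1\right) + 1\right) = 648 \left(1 + 1\right) = 648 \cdot 2 = 1296$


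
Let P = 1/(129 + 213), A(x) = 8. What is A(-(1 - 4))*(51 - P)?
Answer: 69764/171 ≈ 407.98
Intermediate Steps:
P = 1/342 ≈ 0.0029240
A(-(1 - 4))*(51 - P) = 8*(51 - 1*1/342) = 8*(51 - 1/342) = 8*(17441/342) = 69764/171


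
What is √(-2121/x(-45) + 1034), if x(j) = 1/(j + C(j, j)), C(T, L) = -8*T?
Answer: I*√667081 ≈ 816.75*I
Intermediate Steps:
x(j) = -1/(7*j) (x(j) = 1/(j - 8*j) = 1/(-7*j) = -1/(7*j))
√(-2121/x(-45) + 1034) = √(-2121/((-⅐/(-45))) + 1034) = √(-2121/((-⅐*(-1/45))) + 1034) = √(-2121/1/315 + 1034) = √(-2121*315 + 1034) = √(-668115 + 1034) = √(-667081) = I*√667081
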